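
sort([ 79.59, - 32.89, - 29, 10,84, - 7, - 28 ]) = [- 32.89, - 29, - 28,-7 , 10, 79.59,84 ] 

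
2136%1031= 74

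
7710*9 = 69390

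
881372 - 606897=274475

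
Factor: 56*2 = 2^4*7^1 =112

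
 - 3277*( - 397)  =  1300969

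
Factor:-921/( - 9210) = 1/10 = 2^( - 1)*5^( - 1)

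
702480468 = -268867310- - 971347778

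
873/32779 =873/32779  =  0.03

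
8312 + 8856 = 17168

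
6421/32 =200  +  21/32 = 200.66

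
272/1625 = 272/1625 = 0.17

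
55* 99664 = 5481520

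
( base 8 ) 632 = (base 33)ce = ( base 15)1c5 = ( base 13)257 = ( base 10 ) 410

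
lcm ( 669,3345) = 3345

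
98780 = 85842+12938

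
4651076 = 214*21734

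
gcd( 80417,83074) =1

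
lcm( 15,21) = 105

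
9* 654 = 5886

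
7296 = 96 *76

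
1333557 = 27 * 49391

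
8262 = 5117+3145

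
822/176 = 411/88 = 4.67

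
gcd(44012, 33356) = 4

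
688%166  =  24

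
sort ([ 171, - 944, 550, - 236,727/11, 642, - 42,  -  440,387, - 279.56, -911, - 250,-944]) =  [-944,  -  944 , - 911, - 440,  -  279.56, - 250,-236, - 42,727/11,171,387, 550 , 642 ]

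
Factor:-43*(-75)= 3225=3^1*5^2*43^1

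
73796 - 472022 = - 398226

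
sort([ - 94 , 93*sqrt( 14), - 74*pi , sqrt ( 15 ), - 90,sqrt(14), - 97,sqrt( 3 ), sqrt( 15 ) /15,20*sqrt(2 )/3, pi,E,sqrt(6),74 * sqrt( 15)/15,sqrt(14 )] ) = [  -  74 *pi, - 97, - 94, - 90, sqrt( 15 )/15,sqrt ( 3), sqrt( 6),E, pi, sqrt( 14),sqrt( 14),sqrt( 15 ),20*sqrt( 2)/3,74 * sqrt( 15 )/15,93*sqrt(14 )]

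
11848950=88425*134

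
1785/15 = 119= 119.00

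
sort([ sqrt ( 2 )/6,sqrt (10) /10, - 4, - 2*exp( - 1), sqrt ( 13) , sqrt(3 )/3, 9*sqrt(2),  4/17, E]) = [ - 4, - 2*exp( - 1), 4/17 , sqrt( 2)/6, sqrt(10)/10, sqrt( 3 ) /3, E,sqrt(13), 9*sqrt(2 )]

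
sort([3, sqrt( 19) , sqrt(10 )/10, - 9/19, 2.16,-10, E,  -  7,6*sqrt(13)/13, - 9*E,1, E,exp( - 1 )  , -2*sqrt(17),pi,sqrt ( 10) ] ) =[ - 9*E , - 10,  -  2*sqrt( 17) , - 7, - 9/19,sqrt( 10)/10,exp ( - 1 ),1,6*sqrt( 13)/13, 2.16,E,E,3,pi,sqrt( 10), sqrt ( 19) ]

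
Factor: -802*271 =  - 217342 = - 2^1*271^1 * 401^1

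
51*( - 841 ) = - 42891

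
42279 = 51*829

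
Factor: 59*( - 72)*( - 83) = 352584  =  2^3*3^2*59^1*83^1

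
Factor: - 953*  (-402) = 383106 = 2^1*3^1*67^1*953^1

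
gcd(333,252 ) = 9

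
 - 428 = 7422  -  7850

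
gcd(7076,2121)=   1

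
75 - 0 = 75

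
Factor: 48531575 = 5^2*1941263^1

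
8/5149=8/5149 = 0.00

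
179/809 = 179/809 = 0.22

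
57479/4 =14369 + 3/4 = 14369.75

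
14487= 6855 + 7632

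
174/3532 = 87/1766 = 0.05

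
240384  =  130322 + 110062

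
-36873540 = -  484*76185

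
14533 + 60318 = 74851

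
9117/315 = 28 + 33/35 = 28.94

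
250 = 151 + 99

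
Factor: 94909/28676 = 2^( - 2 )*67^( - 1 )*887^1=887/268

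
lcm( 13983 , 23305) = 69915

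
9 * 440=3960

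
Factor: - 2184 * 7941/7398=-2^2*3^( - 1 )*7^1 * 13^1 *137^(  -  1 )*2647^1 = - 963508/411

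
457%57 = 1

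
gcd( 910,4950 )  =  10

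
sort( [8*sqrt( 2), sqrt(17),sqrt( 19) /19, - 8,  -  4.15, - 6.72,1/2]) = [  -  8,-6.72, - 4.15,  sqrt (19) /19,1/2,sqrt(17),8*sqrt( 2) ] 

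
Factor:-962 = -2^1*13^1*37^1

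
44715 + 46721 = 91436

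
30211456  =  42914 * 704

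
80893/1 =80893 = 80893.00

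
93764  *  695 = 65165980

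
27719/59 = 27719/59=469.81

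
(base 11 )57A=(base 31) MA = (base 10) 692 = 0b1010110100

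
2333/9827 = 2333/9827 = 0.24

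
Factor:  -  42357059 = -41^1*1033099^1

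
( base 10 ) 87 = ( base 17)52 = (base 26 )39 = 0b1010111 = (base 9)106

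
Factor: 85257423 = 3^2*941^1*10067^1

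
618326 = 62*9973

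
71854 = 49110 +22744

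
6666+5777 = 12443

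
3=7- 4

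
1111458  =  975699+135759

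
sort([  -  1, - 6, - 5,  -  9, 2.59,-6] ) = [ - 9,-6, - 6,- 5,  -  1,2.59 ]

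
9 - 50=  -  41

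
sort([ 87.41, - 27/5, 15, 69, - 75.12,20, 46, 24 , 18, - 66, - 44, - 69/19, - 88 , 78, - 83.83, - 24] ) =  [ - 88,-83.83, - 75.12, - 66, - 44, - 24, - 27/5, - 69/19, 15,18,20, 24,  46, 69, 78,87.41] 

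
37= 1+36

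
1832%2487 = 1832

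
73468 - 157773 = - 84305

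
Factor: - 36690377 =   -  36690377^1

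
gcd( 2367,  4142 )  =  1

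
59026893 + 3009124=62036017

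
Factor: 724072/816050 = 362036/408025 = 2^2*5^( - 2)*19^(- 1) * 29^1*859^( - 1)*3121^1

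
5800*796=4616800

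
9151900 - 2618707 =6533193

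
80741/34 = 80741/34= 2374.74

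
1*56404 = 56404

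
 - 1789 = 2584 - 4373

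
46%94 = 46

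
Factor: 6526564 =2^2*11^1*148331^1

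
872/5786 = 436/2893 = 0.15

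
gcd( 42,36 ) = 6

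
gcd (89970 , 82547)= 1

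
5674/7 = 810+4/7  =  810.57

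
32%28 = 4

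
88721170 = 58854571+29866599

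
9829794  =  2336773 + 7493021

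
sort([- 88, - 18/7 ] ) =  [-88, - 18/7]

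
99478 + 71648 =171126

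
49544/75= 49544/75 = 660.59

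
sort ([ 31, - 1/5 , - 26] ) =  [  -  26, - 1/5 , 31 ] 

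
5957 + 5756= 11713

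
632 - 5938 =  - 5306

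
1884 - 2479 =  - 595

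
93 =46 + 47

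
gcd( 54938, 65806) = 26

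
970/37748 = 485/18874 = 0.03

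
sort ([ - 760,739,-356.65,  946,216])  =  [ - 760, - 356.65,216, 739,946]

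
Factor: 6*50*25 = 2^2*3^1*5^4 = 7500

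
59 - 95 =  - 36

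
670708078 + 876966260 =1547674338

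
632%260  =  112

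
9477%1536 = 261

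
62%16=14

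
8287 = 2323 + 5964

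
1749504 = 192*9112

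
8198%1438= 1008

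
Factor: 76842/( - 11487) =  - 25614/3829 = - 2^1*3^2*7^( - 1)*547^( - 1)*1423^1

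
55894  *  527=29456138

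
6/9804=1/1634=   0.00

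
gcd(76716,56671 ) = 1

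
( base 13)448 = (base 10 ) 736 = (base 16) 2E0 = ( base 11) 60a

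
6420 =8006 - 1586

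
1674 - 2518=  - 844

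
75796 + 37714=113510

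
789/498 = 1 +97/166 = 1.58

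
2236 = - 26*( - 86 )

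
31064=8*3883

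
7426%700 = 426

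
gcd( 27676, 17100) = 4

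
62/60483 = 62/60483 = 0.00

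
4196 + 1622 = 5818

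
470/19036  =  235/9518 = 0.02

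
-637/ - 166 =3 + 139/166 = 3.84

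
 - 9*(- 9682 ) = 87138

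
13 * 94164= 1224132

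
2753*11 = 30283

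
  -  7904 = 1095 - 8999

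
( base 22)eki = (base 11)5487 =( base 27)9op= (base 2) 1110001000010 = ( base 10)7234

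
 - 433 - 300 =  - 733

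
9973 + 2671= 12644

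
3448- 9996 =- 6548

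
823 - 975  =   -152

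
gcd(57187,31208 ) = 83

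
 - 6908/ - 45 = 6908/45=153.51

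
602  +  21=623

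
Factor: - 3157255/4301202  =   - 2^( - 1)*3^( - 1)*5^1*607^( - 1)* 653^1*967^1*1181^(-1)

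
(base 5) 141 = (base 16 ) 2E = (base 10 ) 46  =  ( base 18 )2A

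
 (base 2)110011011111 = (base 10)3295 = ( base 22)6hh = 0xCDF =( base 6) 23131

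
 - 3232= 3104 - 6336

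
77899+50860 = 128759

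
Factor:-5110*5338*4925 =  - 134340111500 =- 2^2*5^3*7^1  *  17^1*73^1*157^1*197^1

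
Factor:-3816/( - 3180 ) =6/5 =2^1*3^1*5^( - 1 )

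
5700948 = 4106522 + 1594426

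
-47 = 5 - 52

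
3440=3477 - 37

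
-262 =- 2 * 131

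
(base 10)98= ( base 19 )53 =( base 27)3H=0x62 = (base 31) 35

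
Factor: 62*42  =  2604 = 2^2*3^1*7^1*31^1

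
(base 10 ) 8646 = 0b10000111000110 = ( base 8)20706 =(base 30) 9I6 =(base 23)G7L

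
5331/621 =1777/207 = 8.58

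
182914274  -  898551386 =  - 715637112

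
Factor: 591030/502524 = 2^( - 1) * 3^( -2 )*5^1  *47^(-1)*199^1 = 995/846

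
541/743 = 541/743=0.73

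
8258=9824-1566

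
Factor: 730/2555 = 2^1 *7^( - 1 ) = 2/7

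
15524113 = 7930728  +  7593385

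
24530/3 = 8176+2/3 = 8176.67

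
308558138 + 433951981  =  742510119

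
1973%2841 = 1973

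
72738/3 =24246= 24246.00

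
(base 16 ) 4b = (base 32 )2b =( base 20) 3F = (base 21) 3C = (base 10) 75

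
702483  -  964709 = -262226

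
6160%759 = 88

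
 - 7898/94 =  - 3949/47 = -84.02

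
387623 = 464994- 77371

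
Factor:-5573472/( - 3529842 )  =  2^4*73^(- 1)*8059^( - 1)*58057^1 = 928912/588307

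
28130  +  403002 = 431132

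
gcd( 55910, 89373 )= 1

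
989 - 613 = 376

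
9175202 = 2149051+7026151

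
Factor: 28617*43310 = 1239402270 = 2^1*3^1*5^1*61^1 * 71^1* 9539^1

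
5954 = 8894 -2940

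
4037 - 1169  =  2868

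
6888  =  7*984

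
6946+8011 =14957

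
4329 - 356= 3973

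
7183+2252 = 9435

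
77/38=77/38 = 2.03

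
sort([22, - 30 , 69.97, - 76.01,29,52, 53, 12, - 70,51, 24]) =[ - 76.01, - 70,-30, 12,  22,24,29, 51,  52,53 , 69.97]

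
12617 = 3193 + 9424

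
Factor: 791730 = 2^1*3^2 * 5^1*19^1*463^1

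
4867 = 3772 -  - 1095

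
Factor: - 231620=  - 2^2*5^1*37^1*313^1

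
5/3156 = 5/3156= 0.00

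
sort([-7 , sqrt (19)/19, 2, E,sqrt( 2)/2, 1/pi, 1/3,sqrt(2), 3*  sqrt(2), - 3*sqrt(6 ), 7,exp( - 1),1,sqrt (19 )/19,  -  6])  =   [ - 3*sqrt ( 6) , - 7, - 6, sqrt( 19)/19, sqrt(19)/19 , 1/pi,1/3,exp( - 1 ),sqrt (2)/2,1,  sqrt(2)  ,  2, E, 3*sqrt(2) , 7] 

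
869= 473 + 396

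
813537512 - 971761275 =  - 158223763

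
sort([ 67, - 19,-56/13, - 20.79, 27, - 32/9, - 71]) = [-71, - 20.79, - 19, - 56/13, - 32/9, 27, 67 ] 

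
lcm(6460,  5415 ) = 368220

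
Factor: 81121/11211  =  3^( - 1)*23^1*37^(-1)*101^( - 1) *3527^1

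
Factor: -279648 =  - 2^5 * 3^2 *971^1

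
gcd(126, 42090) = 6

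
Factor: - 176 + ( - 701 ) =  - 877^1  =  -877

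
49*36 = 1764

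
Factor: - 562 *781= - 438922 = - 2^1*11^1*71^1*281^1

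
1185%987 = 198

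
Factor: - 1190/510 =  - 3^( - 1 )*7^1 = - 7/3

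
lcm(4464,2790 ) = 22320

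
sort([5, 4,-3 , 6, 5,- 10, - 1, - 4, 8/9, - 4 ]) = [ - 10, - 4, - 4, - 3,- 1, 8/9, 4,5,5, 6] 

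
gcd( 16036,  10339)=211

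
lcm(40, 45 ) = 360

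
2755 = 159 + 2596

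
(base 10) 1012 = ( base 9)1344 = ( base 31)11K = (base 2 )1111110100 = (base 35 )SW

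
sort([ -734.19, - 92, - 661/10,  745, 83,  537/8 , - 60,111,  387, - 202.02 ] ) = [-734.19 , - 202.02, - 92, - 661/10 ,-60,  537/8 , 83,111, 387, 745 ]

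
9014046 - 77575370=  - 68561324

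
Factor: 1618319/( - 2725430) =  - 2^(-1) * 5^( - 1)*449^(- 1)*607^(- 1) * 1618319^1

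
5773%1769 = 466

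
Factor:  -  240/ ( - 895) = 48/179 = 2^4 * 3^1*179^( - 1)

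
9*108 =972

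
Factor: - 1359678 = - 2^1*3^1*19^1*11927^1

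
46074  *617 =28427658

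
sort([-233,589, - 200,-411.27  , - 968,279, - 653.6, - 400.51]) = [ - 968, - 653.6, - 411.27, - 400.51,  -  233,  -  200,279, 589]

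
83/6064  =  83/6064 = 0.01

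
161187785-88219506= 72968279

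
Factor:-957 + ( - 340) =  - 1297^1 = -1297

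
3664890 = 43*85230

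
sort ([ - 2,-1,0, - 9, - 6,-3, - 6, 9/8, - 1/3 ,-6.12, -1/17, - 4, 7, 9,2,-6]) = [-9,-6.12,-6, - 6, - 6, - 4, - 3,-2, - 1, - 1/3, - 1/17, 0 , 9/8,2, 7,9] 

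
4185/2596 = 4185/2596 = 1.61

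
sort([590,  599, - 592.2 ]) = [-592.2,590, 599 ]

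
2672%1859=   813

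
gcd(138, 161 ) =23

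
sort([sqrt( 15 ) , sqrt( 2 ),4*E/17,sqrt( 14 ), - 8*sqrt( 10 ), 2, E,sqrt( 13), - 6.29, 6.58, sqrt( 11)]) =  [- 8*sqrt( 10 ), - 6.29,4*E/17,sqrt(2), 2,E, sqrt (11), sqrt( 13 ),sqrt( 14 ),sqrt( 15 ),6.58 ]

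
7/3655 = 7/3655 = 0.00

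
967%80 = 7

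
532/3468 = 133/867 = 0.15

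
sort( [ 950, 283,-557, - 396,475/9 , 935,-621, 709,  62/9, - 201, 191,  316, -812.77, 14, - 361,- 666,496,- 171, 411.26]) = [ - 812.77, - 666,-621, - 557, - 396, - 361,-201, - 171,62/9,  14, 475/9, 191 , 283,316, 411.26, 496, 709, 935, 950 ]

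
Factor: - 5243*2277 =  -3^2*7^2*11^1 * 23^1* 107^1 = - 11938311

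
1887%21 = 18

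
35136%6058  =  4846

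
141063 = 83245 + 57818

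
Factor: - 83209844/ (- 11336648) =20802461/2834162=2^ (-1 )*379^( - 1)  *  3739^( - 1)*4217^1*4933^1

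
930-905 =25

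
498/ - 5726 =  - 1+2614/2863 = - 0.09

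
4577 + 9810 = 14387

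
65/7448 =65/7448 = 0.01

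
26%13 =0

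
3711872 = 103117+3608755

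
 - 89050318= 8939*( - 9962 ) 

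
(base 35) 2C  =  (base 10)82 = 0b1010010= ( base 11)75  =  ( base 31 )2K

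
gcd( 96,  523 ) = 1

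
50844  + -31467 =19377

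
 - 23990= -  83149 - - 59159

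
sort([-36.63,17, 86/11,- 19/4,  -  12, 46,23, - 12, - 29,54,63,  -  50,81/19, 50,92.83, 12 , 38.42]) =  [-50,-36.63 ,-29,  -  12, -12,- 19/4,81/19, 86/11,12,  17,23, 38.42,46, 50,54, 63,92.83] 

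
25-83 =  - 58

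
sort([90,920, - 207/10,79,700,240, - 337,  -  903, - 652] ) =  [-903, - 652, - 337, - 207/10,79, 90 , 240, 700 , 920] 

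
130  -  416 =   -  286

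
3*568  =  1704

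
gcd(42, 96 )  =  6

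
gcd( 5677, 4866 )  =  811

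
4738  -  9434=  - 4696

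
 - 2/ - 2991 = 2/2991 = 0.00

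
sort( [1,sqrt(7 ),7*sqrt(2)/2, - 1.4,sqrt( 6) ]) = [ - 1.4 , 1,sqrt( 6),sqrt( 7),7*sqrt( 2)/2 ]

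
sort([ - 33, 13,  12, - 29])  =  [ - 33, - 29,12,13 ]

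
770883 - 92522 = 678361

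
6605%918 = 179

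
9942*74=735708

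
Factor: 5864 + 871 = 3^1*5^1*449^1 = 6735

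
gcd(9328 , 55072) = 16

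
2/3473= 2/3473 = 0.00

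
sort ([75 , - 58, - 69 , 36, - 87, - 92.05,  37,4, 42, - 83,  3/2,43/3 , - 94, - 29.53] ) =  [ - 94 , -92.05, - 87 , - 83 , - 69 , -58 , - 29.53, 3/2,4, 43/3 , 36, 37 , 42,  75]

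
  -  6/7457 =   -  6/7457 = -  0.00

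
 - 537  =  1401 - 1938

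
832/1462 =416/731 = 0.57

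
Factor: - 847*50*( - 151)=6394850 = 2^1*5^2*7^1*11^2*151^1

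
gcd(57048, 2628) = 12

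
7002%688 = 122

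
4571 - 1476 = 3095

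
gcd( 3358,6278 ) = 146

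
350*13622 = 4767700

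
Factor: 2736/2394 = 2^3 * 7^(-1 ) = 8/7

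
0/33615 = 0=0.00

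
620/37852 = 155/9463 = 0.02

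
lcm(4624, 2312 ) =4624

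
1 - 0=1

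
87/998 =87/998 =0.09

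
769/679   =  1 + 90/679 = 1.13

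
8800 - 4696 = 4104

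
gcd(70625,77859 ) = 1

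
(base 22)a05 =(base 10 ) 4845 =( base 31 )519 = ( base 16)12ED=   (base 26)749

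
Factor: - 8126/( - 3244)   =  2^ (- 1)*17^1*239^1 * 811^(  -  1)  =  4063/1622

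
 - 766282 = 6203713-6969995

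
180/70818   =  30/11803= 0.00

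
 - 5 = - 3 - 2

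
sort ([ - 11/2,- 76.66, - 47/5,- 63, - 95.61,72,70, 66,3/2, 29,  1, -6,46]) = [-95.61, - 76.66, - 63,- 47/5, - 6, - 11/2, 1,3/2 , 29,46,  66, 70, 72] 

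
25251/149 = 25251/149= 169.47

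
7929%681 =438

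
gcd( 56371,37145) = 1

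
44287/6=7381 + 1/6 = 7381.17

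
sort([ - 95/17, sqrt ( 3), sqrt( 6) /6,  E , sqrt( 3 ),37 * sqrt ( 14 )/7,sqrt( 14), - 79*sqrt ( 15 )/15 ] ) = [ - 79* sqrt(15 )/15,-95/17,sqrt(6 )/6, sqrt (3),sqrt ( 3 ),E, sqrt(14),37*sqrt(14)/7]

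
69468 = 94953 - 25485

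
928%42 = 4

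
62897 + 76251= 139148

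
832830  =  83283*10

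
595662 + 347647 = 943309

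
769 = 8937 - 8168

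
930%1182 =930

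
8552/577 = 8552/577 = 14.82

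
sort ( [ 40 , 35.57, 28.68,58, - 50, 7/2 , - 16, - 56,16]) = [-56, - 50, - 16, 7/2 , 16,28.68,  35.57,40,58]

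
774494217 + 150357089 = 924851306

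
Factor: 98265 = 3^1*5^1*6551^1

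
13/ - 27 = - 1 + 14/27 = - 0.48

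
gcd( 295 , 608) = 1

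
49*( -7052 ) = -345548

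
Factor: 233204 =2^2 * 173^1* 337^1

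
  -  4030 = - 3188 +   -  842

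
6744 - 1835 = 4909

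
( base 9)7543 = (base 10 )5547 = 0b1010110101011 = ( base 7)22113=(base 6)41403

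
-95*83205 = -7904475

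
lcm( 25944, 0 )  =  0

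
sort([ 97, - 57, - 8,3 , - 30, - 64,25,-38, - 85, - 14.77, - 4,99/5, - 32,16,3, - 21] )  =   [ - 85,- 64, - 57, - 38, - 32, - 30, - 21, - 14.77 , - 8, - 4,3,3, 16, 99/5, 25,97]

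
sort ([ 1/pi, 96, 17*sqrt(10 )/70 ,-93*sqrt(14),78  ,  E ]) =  [- 93*sqrt(14) , 1/pi,  17*sqrt(10 ) /70,E, 78,96]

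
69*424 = 29256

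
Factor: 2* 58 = 116  =  2^2 * 29^1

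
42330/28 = 1511 + 11/14  =  1511.79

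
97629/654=149 + 61/218  =  149.28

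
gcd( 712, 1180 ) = 4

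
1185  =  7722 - 6537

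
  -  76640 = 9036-85676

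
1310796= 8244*159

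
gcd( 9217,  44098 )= 1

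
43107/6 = 7184+1/2 =7184.50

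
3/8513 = 3/8513 = 0.00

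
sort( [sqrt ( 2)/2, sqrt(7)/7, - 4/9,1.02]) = [-4/9  ,  sqrt( 7)/7, sqrt(  2)/2,1.02]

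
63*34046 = 2144898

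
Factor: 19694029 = 19694029^1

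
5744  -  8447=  - 2703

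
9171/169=9171/169 = 54.27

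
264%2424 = 264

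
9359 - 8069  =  1290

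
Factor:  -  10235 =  - 5^1*23^1*89^1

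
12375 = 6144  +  6231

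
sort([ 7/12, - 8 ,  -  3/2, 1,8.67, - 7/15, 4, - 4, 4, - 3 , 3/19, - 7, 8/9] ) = [ - 8, - 7 , - 4, - 3, - 3/2, - 7/15, 3/19, 7/12, 8/9,1,4,4,8.67 ]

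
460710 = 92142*5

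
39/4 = 9 + 3/4 = 9.75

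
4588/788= 5+162/197= 5.82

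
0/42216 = 0 = 0.00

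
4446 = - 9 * ( - 494 )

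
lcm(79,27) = 2133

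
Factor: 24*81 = 2^3 * 3^5= 1944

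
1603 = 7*229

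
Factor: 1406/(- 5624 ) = -1/4  =  -2^ ( - 2) 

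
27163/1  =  27163 = 27163.00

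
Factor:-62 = -2^1*31^1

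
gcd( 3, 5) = 1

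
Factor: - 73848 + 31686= - 2^1*3^1*7027^1 = -42162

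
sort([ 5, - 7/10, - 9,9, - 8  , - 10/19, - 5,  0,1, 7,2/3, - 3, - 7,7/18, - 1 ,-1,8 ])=[-9, - 8, - 7, - 5 , - 3,- 1, - 1,-7/10,- 10/19, 0,7/18,2/3 , 1, 5, 7,8 , 9] 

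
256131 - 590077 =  - 333946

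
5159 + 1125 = 6284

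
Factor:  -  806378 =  - 2^1*17^1*37^1*641^1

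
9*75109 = 675981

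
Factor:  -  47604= - 2^2*3^1  *3967^1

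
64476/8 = 8059 + 1/2 = 8059.50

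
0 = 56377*0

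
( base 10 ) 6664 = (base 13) 3058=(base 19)i8e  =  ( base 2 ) 1101000001000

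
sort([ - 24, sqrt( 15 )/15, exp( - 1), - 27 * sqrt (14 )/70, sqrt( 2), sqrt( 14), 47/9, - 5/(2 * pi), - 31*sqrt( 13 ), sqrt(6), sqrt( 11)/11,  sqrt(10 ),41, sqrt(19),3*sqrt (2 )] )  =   [ - 31*sqrt( 13 ),- 24 ,  -  27*sqrt( 14) /70, - 5/( 2* pi ), sqrt( 15)/15,sqrt(11) /11, exp(  -  1 ),  sqrt(2 ),sqrt( 6),sqrt ( 10 ),sqrt( 14),  3*sqrt(2), sqrt( 19), 47/9,  41 ]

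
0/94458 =0 = 0.00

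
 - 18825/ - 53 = 355 + 10/53  =  355.19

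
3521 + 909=4430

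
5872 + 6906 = 12778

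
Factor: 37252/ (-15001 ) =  - 2^2*7^( - 1) * 67^1*139^1*2143^( - 1 )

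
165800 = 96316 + 69484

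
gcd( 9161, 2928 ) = 1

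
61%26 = 9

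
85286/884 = 42643/442 = 96.48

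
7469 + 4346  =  11815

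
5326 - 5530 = -204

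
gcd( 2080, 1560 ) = 520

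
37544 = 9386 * 4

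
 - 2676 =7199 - 9875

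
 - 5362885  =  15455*(-347 )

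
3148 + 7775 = 10923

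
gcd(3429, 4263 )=3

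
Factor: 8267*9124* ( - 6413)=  - 2^2*7^1 * 11^2 * 53^1 * 1181^1 * 2281^1 = - 483720456604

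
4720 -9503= -4783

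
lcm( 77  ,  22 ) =154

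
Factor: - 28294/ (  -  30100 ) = 2^( - 1)*5^(  -  2 )*47^1 =47/50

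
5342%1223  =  450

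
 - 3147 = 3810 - 6957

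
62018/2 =31009=31009.00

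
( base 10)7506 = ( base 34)6GQ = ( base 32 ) 7ai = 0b1110101010010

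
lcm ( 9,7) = 63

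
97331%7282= 2665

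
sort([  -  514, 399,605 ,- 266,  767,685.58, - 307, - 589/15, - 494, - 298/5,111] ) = [ - 514,  -  494, - 307, - 266,- 298/5, - 589/15, 111,399,605, 685.58,767]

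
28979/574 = 28979/574 = 50.49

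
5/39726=5/39726  =  0.00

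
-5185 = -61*85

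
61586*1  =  61586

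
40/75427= 40/75427 = 0.00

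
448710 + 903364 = 1352074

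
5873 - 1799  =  4074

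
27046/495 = 54+316/495=54.64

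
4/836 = 1/209 = 0.00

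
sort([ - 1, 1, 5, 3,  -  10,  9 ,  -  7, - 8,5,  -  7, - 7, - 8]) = [ - 10,-8, -8,  -  7,  -  7, - 7,-1,1 , 3, 5, 5,9]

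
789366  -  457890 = 331476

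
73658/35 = 2104+ 18/35  =  2104.51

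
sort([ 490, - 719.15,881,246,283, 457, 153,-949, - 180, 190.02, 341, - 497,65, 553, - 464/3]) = [-949, -719.15,-497, - 180, - 464/3,65,  153,190.02,246,283,341 , 457, 490 , 553, 881]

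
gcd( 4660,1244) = 4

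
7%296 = 7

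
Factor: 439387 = 13^1 * 73^1 * 463^1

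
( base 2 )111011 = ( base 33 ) 1Q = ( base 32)1r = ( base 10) 59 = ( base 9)65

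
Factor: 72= 2^3 * 3^2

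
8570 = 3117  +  5453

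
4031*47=189457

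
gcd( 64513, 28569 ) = 1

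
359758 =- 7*( - 51394 ) 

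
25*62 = 1550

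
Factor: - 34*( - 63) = 2^1*3^2*7^1*17^1 = 2142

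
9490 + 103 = 9593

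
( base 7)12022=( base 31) 373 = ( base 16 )c1f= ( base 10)3103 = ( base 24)597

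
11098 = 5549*2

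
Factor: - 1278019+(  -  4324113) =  - 2^2 * 467^1*2999^1=- 5602132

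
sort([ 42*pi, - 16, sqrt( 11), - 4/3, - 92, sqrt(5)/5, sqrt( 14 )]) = [-92,-16, -4/3, sqrt( 5)/5, sqrt( 11), sqrt( 14 ),42 * pi] 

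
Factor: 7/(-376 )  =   - 2^( - 3 )*7^1*47^(  -  1 ) 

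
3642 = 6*607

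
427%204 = 19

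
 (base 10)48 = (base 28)1k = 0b110000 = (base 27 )1l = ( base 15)33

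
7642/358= 3821/179 = 21.35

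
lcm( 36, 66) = 396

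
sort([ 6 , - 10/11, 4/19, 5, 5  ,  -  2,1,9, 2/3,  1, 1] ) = [ - 2, - 10/11, 4/19, 2/3, 1, 1, 1,5,5,  6, 9]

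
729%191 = 156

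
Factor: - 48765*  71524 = -3487867860= -2^2*3^1*5^1*3251^1*17881^1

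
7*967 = 6769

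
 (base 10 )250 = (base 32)7q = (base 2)11111010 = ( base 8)372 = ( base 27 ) 97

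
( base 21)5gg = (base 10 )2557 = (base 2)100111111101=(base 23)4J4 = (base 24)4AD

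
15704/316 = 3926/79=49.70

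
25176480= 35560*708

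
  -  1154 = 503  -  1657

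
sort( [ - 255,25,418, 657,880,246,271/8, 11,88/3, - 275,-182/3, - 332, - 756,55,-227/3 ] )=[ - 756,- 332 ,-275, - 255, - 227/3,-182/3, 11,25,88/3,271/8, 55 , 246,418,657,  880 ]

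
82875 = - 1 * (-82875) 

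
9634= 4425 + 5209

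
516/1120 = 129/280 = 0.46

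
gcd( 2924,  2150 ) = 86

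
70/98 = 5/7 = 0.71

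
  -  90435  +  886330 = 795895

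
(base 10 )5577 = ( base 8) 12711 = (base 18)H3F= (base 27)7hf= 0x15C9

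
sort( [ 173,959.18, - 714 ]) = [ - 714, 173, 959.18 ] 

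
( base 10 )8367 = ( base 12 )4A13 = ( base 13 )3A68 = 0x20af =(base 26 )c9l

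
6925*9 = 62325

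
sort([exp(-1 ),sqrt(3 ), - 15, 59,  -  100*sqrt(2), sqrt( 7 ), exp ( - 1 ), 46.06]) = [  -  100*sqrt( 2 ) ,-15, exp(- 1),  exp(-1 ), sqrt ( 3), sqrt(7), 46.06,  59]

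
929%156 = 149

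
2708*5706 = 15451848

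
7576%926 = 168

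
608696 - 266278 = 342418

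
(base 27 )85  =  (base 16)dd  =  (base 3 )22012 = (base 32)6t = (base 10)221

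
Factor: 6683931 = 3^3* 247553^1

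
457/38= 12 + 1/38 = 12.03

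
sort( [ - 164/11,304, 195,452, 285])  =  [ - 164/11, 195,  285,304, 452 ]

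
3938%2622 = 1316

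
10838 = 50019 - 39181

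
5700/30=190 = 190.00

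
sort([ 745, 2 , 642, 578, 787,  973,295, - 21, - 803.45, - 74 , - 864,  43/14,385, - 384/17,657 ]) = [-864, - 803.45, - 74, - 384/17 , - 21,2,43/14,295, 385, 578, 642, 657, 745,787, 973 ]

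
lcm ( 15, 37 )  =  555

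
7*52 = 364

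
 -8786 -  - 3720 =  - 5066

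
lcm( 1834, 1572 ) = 11004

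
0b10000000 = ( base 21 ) 62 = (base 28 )4g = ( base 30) 48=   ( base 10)128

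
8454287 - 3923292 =4530995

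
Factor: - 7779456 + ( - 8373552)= -16153008 = -2^4*3^1*336521^1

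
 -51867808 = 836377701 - 888245509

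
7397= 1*7397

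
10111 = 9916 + 195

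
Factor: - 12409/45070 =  - 2^( - 1 )*5^ ( - 1) *4507^(- 1)*12409^1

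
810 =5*162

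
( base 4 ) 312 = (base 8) 66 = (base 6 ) 130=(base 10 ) 54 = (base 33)1l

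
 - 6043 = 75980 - 82023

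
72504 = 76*954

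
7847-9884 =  - 2037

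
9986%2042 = 1818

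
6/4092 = 1/682 = 0.00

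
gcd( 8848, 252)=28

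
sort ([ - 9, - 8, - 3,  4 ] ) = [ - 9, - 8, - 3, 4 ]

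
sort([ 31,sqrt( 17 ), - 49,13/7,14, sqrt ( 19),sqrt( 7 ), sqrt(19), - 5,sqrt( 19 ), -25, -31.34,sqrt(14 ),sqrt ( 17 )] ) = [ - 49,-31.34, - 25, - 5,13/7, sqrt(7), sqrt ( 14),sqrt(17 ), sqrt ( 17),sqrt(19 ), sqrt( 19),sqrt( 19),14  ,  31 ]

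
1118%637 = 481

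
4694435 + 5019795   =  9714230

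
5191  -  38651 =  - 33460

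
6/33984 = 1/5664 = 0.00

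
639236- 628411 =10825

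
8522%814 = 382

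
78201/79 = 989 + 70/79  =  989.89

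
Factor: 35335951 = 7^1*5047993^1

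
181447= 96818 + 84629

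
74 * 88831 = 6573494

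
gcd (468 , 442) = 26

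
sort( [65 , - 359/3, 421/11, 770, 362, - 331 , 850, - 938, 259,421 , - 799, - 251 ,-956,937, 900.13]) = [ - 956, - 938 , - 799, - 331, - 251, - 359/3,  421/11,65,259,362,  421,770,850,900.13, 937 ]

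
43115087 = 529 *81503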